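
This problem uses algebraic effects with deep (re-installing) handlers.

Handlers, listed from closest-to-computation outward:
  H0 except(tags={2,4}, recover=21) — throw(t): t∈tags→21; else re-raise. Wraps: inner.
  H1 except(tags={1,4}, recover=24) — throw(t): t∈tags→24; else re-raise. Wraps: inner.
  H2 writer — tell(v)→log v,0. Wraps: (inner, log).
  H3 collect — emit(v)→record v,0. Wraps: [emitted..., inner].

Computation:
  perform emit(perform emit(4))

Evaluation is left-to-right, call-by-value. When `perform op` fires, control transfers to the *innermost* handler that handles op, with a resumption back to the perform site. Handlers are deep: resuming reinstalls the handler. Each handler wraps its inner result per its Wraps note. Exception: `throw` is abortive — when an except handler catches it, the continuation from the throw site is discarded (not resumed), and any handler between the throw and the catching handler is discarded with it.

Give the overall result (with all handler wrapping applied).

Answer: [4, 0, (0, ())]

Evaluation trace:
emit(4) @ H3 ⇒ out+=4
emit(0) @ H3 ⇒ out+=0
H0 returns 0
H1 returns 0
H2 returns (0, ())
H3 returns [4, 0, (0, ())]
= [4, 0, (0, ())]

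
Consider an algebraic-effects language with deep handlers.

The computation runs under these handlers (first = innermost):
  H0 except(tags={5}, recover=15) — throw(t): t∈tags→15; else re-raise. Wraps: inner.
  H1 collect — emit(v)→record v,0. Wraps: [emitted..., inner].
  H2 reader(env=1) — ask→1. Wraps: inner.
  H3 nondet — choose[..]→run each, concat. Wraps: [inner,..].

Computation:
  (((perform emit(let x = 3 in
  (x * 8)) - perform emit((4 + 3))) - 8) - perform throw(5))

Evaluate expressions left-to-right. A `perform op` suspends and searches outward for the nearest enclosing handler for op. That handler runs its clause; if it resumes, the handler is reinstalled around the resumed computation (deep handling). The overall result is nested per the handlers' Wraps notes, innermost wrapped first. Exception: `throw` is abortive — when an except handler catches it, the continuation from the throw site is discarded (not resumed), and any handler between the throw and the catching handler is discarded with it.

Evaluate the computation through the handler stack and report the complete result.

Working:
emit(24) @ H1 ⇒ out+=24
emit(7) @ H1 ⇒ out+=7
throw(5) @ H0 caught ⇒ 15
H1 returns [24, 7, 15]
H2 returns [24, 7, 15]
H3 returns [[24, 7, 15]]
= [[24, 7, 15]]

Answer: [[24, 7, 15]]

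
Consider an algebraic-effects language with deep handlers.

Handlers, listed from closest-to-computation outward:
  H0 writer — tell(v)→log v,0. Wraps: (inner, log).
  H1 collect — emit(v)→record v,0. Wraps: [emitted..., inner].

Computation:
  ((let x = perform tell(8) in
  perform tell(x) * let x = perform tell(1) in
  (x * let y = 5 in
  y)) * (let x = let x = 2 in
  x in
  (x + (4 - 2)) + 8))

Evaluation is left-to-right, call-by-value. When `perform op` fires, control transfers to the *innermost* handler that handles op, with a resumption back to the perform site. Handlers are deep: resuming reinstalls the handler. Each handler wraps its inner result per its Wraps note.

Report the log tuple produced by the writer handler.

Step-by-step:
tell(8) @ H0 ⇒ log+=8
tell(0) @ H0 ⇒ log+=0
tell(1) @ H0 ⇒ log+=1
H0 returns (0, (8, 0, 1))
H1 returns [(0, (8, 0, 1))]
= [(0, (8, 0, 1))]

Answer: (8, 0, 1)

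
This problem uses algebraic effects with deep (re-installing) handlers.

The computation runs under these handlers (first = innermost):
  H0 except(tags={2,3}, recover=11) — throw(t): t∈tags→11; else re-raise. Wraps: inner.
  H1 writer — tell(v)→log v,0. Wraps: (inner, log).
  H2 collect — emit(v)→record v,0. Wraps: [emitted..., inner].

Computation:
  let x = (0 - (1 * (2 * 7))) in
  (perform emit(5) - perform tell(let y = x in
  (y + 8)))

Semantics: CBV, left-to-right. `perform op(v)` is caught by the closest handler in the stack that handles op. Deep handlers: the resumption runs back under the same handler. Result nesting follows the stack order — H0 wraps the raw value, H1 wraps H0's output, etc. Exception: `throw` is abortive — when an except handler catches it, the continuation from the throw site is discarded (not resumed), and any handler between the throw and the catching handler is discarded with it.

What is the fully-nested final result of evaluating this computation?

Step-by-step:
emit(5) @ H2 ⇒ out+=5
tell(-6) @ H1 ⇒ log+=-6
H0 returns 0
H1 returns (0, (-6))
H2 returns [5, (0, (-6))]
= [5, (0, (-6))]

Answer: [5, (0, (-6))]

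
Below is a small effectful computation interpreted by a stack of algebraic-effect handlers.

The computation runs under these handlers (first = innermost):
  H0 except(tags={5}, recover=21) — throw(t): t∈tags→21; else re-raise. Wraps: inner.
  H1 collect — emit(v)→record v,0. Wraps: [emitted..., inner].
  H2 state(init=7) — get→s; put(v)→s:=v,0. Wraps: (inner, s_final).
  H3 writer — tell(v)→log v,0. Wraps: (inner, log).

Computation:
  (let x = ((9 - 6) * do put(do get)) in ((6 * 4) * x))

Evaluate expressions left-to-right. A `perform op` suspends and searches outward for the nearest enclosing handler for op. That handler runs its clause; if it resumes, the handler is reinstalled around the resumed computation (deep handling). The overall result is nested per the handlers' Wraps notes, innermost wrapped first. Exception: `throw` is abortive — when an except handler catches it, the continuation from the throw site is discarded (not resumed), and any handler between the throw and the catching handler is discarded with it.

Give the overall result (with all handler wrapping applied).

Answer: (([0], 7), ())

Step-by-step:
get @ H2 ⇒ 7
put(7) @ H2 ⇒ s:=7
H0 returns 0
H1 returns [0]
H2 returns ([0], 7)
H3 returns (([0], 7), ())
= (([0], 7), ())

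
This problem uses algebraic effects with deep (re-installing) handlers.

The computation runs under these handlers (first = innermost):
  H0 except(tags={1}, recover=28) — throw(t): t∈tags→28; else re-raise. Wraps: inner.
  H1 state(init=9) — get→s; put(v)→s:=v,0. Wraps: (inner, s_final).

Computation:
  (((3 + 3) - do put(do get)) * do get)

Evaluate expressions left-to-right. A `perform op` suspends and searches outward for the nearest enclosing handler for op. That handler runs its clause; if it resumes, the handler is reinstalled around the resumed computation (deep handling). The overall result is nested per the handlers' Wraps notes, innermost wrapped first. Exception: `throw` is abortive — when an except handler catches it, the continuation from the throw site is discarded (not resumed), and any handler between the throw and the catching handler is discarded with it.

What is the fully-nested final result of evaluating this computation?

Step-by-step:
get @ H1 ⇒ 9
put(9) @ H1 ⇒ s:=9
get @ H1 ⇒ 9
H0 returns 54
H1 returns (54, 9)
= (54, 9)

Answer: (54, 9)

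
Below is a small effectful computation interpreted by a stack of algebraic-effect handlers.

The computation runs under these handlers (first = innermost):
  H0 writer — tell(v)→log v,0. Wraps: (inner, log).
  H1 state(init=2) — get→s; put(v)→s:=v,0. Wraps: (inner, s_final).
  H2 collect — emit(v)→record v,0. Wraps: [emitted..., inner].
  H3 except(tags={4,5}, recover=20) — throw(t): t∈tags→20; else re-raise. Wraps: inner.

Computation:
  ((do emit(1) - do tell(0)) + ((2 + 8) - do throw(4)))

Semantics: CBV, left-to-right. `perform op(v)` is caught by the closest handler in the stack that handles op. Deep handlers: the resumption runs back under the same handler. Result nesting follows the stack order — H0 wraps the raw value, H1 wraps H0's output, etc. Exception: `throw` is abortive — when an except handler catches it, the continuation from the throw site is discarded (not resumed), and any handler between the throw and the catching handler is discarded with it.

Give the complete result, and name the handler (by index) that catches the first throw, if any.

Answer: 20 ; first throw caught by: H3

Working:
emit(1) @ H2 ⇒ out+=1
tell(0) @ H0 ⇒ log+=0
throw(4) @ H3 caught ⇒ 20
= 20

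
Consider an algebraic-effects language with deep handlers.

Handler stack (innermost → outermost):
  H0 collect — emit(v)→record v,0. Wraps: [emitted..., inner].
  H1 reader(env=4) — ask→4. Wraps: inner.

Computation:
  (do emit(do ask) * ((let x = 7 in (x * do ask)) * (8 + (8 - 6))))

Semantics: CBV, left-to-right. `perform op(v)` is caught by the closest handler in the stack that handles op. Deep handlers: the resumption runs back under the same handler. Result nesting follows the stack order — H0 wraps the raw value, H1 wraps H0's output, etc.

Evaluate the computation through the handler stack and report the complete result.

Step-by-step:
ask @ H1 ⇒ 4
emit(4) @ H0 ⇒ out+=4
ask @ H1 ⇒ 4
H0 returns [4, 0]
H1 returns [4, 0]
= [4, 0]

Answer: [4, 0]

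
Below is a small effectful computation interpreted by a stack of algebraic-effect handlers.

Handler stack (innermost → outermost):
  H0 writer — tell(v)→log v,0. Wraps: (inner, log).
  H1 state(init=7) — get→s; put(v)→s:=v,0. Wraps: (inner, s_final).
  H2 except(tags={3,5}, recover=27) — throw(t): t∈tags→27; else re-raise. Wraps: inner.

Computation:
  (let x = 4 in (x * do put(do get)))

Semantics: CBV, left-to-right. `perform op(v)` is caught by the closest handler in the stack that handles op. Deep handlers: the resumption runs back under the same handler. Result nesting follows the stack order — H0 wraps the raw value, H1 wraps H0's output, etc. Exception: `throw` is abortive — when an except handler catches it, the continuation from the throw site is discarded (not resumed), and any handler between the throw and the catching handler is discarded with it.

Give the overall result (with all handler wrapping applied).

Answer: ((0, ()), 7)

Evaluation trace:
get @ H1 ⇒ 7
put(7) @ H1 ⇒ s:=7
H0 returns (0, ())
H1 returns ((0, ()), 7)
H2 returns ((0, ()), 7)
= ((0, ()), 7)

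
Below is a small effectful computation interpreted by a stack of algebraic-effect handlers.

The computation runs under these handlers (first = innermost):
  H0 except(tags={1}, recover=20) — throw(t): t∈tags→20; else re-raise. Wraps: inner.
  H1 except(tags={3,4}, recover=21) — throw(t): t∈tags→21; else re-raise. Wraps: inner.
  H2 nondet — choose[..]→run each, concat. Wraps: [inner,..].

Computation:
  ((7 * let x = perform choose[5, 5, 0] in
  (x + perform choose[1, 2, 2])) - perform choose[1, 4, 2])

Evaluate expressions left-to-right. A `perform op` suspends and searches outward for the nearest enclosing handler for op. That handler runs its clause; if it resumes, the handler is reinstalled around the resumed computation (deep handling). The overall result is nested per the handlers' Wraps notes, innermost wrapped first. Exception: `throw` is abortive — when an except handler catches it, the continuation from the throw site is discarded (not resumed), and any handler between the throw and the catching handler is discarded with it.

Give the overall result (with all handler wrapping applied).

Answer: [41, 38, 40, 48, 45, 47, 48, 45, 47, 41, 38, 40, 48, 45, 47, 48, 45, 47, 6, 3, 5, 13, 10, 12, 13, 10, 12]

Evaluation trace:
choose[5, 5, 0] @ H2
  branch[0] choose=5:
    choose[1, 2, 2] @ H2
      branch[0] choose=1:
        choose[1, 4, 2] @ H2
          branch[0] choose=1:
            H0 returns 41
            H1 returns 41
            H2 returns [41]
          branch[1] choose=4:
            H0 returns 38
            H1 returns 38
            H2 returns [38]
          branch[2] choose=2:
            H0 returns 40
            H1 returns 40
            H2 returns [40]
      branch[1] choose=2:
        choose[1, 4, 2] @ H2
          branch[0] choose=1:
            H0 returns 48
            H1 returns 48
            H2 returns [48]
          branch[1] choose=4:
            H0 returns 45
            H1 returns 45
            H2 returns [45]
          branch[2] choose=2:
            H0 returns 47
            H1 returns 47
            H2 returns [47]
      branch[2] choose=2:
        choose[1, 4, 2] @ H2
          branch[0] choose=1:
            H0 returns 48
            H1 returns 48
            H2 returns [48]
          branch[1] choose=4:
            H0 returns 45
            H1 returns 45
            H2 returns [45]
          branch[2] choose=2:
            H0 returns 47
            H1 returns 47
            H2 returns [47]
  branch[1] choose=5:
    choose[1, 2, 2] @ H2
      branch[0] choose=1:
        choose[1, 4, 2] @ H2
          branch[0] choose=1:
            H0 returns 41
            H1 returns 41
            H2 returns [41]
          branch[1] choose=4:
            H0 returns 38
            H1 returns 38
            H2 returns [38]
          branch[2] choose=2:
            H0 returns 40
            H1 returns 40
            H2 returns [40]
      branch[1] choose=2:
        choose[1, 4, 2] @ H2
          branch[0] choose=1:
            H0 returns 48
            H1 returns 48
            H2 returns [48]
          branch[1] choose=4:
            H0 returns 45
            H1 returns 45
            H2 returns [45]
          branch[2] choose=2:
            H0 returns 47
            H1 returns 47
            H2 returns [47]
      branch[2] choose=2:
        choose[1, 4, 2] @ H2
          branch[0] choose=1:
            H0 returns 48
            H1 returns 48
            H2 returns [48]
          branch[1] choose=4:
            H0 returns 45
            H1 returns 45
            H2 returns [45]
          branch[2] choose=2:
            H0 returns 47
            H1 returns 47
            H2 returns [47]
  branch[2] choose=0:
    choose[1, 2, 2] @ H2
      branch[0] choose=1:
        choose[1, 4, 2] @ H2
          branch[0] choose=1:
            H0 returns 6
            H1 returns 6
            H2 returns [6]
          branch[1] choose=4:
            H0 returns 3
            H1 returns 3
            H2 returns [3]
          branch[2] choose=2:
            H0 returns 5
            H1 returns 5
            H2 returns [5]
      branch[1] choose=2:
        choose[1, 4, 2] @ H2
          branch[0] choose=1:
            H0 returns 13
            H1 returns 13
            H2 returns [13]
          branch[1] choose=4:
            H0 returns 10
            H1 returns 10
            H2 returns [10]
          branch[2] choose=2:
            H0 returns 12
            H1 returns 12
            H2 returns [12]
      branch[2] choose=2:
        choose[1, 4, 2] @ H2
          branch[0] choose=1:
            H0 returns 13
            H1 returns 13
            H2 returns [13]
          branch[1] choose=4:
            H0 returns 10
            H1 returns 10
            H2 returns [10]
          branch[2] choose=2:
            H0 returns 12
            H1 returns 12
            H2 returns [12]
= [41, 38, 40, 48, 45, 47, 48, 45, 47, 41, 38, 40, 48, 45, 47, 48, 45, 47, 6, 3, 5, 13, 10, 12, 13, 10, 12]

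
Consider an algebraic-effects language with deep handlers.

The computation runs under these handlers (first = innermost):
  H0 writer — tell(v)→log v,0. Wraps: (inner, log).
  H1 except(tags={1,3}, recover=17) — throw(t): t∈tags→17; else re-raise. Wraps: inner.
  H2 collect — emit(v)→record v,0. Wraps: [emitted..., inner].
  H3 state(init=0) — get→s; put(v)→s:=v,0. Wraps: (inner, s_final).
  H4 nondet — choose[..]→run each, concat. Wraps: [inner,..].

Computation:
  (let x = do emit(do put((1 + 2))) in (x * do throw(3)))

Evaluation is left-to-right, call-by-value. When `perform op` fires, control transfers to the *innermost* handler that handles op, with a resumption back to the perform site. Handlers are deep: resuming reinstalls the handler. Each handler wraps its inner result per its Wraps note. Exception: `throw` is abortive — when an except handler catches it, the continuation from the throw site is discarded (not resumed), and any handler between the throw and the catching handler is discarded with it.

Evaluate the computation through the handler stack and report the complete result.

Step-by-step:
put(3) @ H3 ⇒ s:=3
emit(0) @ H2 ⇒ out+=0
throw(3) @ H1 caught ⇒ 17
H2 returns [0, 17]
H3 returns ([0, 17], 3)
H4 returns [([0, 17], 3)]
= [([0, 17], 3)]

Answer: [([0, 17], 3)]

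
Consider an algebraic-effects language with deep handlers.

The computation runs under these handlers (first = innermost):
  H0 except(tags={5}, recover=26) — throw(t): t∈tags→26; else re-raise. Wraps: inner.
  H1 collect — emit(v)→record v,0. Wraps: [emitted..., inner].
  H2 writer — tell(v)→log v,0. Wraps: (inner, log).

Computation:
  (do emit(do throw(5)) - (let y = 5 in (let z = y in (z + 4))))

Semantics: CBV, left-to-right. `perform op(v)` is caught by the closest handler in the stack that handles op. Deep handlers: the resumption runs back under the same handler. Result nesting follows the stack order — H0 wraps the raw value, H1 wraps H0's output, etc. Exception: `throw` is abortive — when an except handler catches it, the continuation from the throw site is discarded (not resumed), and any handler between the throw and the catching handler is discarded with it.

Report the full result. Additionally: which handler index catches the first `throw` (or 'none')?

Step-by-step:
throw(5) @ H0 caught ⇒ 26
H1 returns [26]
H2 returns ([26], ())
= ([26], ())

Answer: ([26], ()) ; first throw caught by: H0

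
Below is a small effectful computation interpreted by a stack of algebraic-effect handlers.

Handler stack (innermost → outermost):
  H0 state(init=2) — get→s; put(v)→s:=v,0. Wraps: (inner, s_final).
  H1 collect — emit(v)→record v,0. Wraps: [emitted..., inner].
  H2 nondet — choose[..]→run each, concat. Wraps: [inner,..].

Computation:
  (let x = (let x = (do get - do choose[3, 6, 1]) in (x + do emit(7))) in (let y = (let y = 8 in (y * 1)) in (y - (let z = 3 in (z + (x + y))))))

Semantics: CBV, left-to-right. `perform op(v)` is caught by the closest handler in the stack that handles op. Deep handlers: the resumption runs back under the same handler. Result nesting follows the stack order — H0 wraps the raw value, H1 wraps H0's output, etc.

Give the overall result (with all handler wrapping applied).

Answer: [[7, (-2, 2)], [7, (1, 2)], [7, (-4, 2)]]

Evaluation trace:
get @ H0 ⇒ 2
choose[3, 6, 1] @ H2
  branch[0] choose=3:
    emit(7) @ H1 ⇒ out+=7
    H0 returns (-2, 2)
    H1 returns [7, (-2, 2)]
    H2 returns [[7, (-2, 2)]]
  branch[1] choose=6:
    emit(7) @ H1 ⇒ out+=7
    H0 returns (1, 2)
    H1 returns [7, (1, 2)]
    H2 returns [[7, (1, 2)]]
  branch[2] choose=1:
    emit(7) @ H1 ⇒ out+=7
    H0 returns (-4, 2)
    H1 returns [7, (-4, 2)]
    H2 returns [[7, (-4, 2)]]
= [[7, (-2, 2)], [7, (1, 2)], [7, (-4, 2)]]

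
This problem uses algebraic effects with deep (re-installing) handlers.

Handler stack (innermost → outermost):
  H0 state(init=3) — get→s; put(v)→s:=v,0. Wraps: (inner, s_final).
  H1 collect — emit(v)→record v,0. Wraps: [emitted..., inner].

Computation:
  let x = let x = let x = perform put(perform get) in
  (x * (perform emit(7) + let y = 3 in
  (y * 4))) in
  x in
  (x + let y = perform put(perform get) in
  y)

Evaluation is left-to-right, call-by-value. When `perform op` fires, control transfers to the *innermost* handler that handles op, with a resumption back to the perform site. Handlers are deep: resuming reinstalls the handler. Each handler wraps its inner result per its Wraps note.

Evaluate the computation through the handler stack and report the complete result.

Evaluation trace:
get @ H0 ⇒ 3
put(3) @ H0 ⇒ s:=3
emit(7) @ H1 ⇒ out+=7
get @ H0 ⇒ 3
put(3) @ H0 ⇒ s:=3
H0 returns (0, 3)
H1 returns [7, (0, 3)]
= [7, (0, 3)]

Answer: [7, (0, 3)]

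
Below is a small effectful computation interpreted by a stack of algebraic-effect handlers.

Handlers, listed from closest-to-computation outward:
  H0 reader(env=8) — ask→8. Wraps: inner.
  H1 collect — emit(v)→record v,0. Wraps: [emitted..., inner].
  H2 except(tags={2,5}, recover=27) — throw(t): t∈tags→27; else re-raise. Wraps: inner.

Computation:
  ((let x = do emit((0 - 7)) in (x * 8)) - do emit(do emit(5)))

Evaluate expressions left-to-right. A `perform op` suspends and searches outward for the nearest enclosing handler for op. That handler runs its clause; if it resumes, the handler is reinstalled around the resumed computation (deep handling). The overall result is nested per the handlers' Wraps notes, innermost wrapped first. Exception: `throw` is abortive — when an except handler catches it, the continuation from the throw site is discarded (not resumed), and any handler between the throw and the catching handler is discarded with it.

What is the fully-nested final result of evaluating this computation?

Answer: [-7, 5, 0, 0]

Working:
emit(-7) @ H1 ⇒ out+=-7
emit(5) @ H1 ⇒ out+=5
emit(0) @ H1 ⇒ out+=0
H0 returns 0
H1 returns [-7, 5, 0, 0]
H2 returns [-7, 5, 0, 0]
= [-7, 5, 0, 0]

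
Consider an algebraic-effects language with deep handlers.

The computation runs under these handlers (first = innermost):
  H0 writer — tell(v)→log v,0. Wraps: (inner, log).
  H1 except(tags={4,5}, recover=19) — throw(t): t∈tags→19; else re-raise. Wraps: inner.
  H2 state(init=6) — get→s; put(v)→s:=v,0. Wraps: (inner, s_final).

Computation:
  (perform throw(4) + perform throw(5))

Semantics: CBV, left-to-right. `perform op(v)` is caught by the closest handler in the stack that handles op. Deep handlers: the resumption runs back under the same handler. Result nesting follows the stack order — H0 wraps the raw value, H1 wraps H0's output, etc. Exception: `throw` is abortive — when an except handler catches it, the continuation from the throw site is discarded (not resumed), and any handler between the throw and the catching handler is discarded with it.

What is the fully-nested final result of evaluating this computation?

Step-by-step:
throw(4) @ H1 caught ⇒ 19
H2 returns (19, 6)
= (19, 6)

Answer: (19, 6)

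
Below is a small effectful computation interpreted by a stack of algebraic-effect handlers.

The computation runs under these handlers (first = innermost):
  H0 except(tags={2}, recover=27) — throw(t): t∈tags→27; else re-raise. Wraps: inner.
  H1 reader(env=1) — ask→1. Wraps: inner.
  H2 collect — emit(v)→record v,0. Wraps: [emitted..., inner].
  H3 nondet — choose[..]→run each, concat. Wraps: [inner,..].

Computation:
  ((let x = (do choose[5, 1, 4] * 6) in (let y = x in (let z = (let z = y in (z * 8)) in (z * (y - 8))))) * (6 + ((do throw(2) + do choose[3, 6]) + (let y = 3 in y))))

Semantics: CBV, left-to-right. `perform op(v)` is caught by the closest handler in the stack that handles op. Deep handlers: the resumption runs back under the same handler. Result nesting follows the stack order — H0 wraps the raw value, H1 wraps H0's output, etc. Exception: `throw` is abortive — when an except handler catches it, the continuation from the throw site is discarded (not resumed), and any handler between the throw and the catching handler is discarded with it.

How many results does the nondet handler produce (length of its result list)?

Answer: 3

Working:
choose[5, 1, 4] @ H3
  branch[0] choose=5:
    throw(2) @ H0 caught ⇒ 27
    H1 returns 27
    H2 returns [27]
    H3 returns [[27]]
  branch[1] choose=1:
    throw(2) @ H0 caught ⇒ 27
    H1 returns 27
    H2 returns [27]
    H3 returns [[27]]
  branch[2] choose=4:
    throw(2) @ H0 caught ⇒ 27
    H1 returns 27
    H2 returns [27]
    H3 returns [[27]]
= [[27], [27], [27]]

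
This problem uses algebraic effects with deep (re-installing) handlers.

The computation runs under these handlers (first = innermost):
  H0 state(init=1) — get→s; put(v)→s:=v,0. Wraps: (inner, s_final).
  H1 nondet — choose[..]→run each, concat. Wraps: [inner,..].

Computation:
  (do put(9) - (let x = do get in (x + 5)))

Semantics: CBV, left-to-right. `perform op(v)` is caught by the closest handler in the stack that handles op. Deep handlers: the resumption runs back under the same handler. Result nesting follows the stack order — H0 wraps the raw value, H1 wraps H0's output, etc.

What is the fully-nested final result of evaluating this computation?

Answer: [(-14, 9)]

Evaluation trace:
put(9) @ H0 ⇒ s:=9
get @ H0 ⇒ 9
H0 returns (-14, 9)
H1 returns [(-14, 9)]
= [(-14, 9)]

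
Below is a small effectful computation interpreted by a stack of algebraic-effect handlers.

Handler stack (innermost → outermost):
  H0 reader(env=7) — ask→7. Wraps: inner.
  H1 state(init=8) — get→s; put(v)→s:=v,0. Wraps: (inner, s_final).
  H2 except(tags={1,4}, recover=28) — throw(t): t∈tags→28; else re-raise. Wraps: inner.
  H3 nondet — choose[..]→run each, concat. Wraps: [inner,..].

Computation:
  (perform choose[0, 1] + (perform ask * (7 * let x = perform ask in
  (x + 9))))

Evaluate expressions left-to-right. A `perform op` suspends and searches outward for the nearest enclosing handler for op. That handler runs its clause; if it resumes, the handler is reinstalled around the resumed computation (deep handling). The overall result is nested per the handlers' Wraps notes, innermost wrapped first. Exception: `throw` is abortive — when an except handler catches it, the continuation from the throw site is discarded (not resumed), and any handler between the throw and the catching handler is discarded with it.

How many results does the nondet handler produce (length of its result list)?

Evaluation trace:
choose[0, 1] @ H3
  branch[0] choose=0:
    ask @ H0 ⇒ 7
    ask @ H0 ⇒ 7
    H0 returns 784
    H1 returns (784, 8)
    H2 returns (784, 8)
    H3 returns [(784, 8)]
  branch[1] choose=1:
    ask @ H0 ⇒ 7
    ask @ H0 ⇒ 7
    H0 returns 785
    H1 returns (785, 8)
    H2 returns (785, 8)
    H3 returns [(785, 8)]
= [(784, 8), (785, 8)]

Answer: 2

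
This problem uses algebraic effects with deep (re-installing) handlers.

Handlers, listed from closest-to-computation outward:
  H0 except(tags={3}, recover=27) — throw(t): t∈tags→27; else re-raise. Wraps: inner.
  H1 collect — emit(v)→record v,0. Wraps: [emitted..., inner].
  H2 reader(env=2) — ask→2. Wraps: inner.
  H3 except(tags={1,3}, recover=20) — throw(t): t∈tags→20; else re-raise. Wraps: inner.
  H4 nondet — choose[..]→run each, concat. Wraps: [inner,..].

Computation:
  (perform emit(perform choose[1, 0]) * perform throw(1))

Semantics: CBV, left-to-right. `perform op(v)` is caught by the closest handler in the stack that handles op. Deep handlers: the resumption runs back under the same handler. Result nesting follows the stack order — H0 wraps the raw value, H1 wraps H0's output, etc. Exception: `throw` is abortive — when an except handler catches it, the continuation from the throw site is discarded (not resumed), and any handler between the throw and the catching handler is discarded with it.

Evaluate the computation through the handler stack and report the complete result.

Step-by-step:
choose[1, 0] @ H4
  branch[0] choose=1:
    emit(1) @ H1 ⇒ out+=1
    throw(1) @ H0 re-raised
    throw(1) @ H3 caught ⇒ 20
    H4 returns [20]
  branch[1] choose=0:
    emit(0) @ H1 ⇒ out+=0
    throw(1) @ H0 re-raised
    throw(1) @ H3 caught ⇒ 20
    H4 returns [20]
= [20, 20]

Answer: [20, 20]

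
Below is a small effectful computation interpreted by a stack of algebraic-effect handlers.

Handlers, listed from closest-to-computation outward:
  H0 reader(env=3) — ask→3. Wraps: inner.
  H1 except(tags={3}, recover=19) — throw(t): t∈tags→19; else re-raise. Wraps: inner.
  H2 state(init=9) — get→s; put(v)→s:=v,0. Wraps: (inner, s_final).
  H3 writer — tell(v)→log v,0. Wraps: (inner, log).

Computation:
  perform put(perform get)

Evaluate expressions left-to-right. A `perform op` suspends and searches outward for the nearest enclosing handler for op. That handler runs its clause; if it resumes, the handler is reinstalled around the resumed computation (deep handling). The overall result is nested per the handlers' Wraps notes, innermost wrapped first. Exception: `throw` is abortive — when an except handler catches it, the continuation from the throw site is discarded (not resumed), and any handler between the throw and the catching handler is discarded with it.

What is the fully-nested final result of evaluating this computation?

Answer: ((0, 9), ())

Working:
get @ H2 ⇒ 9
put(9) @ H2 ⇒ s:=9
H0 returns 0
H1 returns 0
H2 returns (0, 9)
H3 returns ((0, 9), ())
= ((0, 9), ())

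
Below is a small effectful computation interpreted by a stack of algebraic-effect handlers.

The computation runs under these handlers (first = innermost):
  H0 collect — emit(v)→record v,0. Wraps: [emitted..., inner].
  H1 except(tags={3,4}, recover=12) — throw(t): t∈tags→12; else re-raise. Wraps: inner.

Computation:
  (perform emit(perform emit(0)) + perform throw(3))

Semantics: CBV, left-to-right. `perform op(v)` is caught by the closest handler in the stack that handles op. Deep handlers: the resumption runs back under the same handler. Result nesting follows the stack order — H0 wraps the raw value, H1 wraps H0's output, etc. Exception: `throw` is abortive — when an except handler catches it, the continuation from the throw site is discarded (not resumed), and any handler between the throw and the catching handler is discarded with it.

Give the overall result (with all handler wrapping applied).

Answer: 12

Step-by-step:
emit(0) @ H0 ⇒ out+=0
emit(0) @ H0 ⇒ out+=0
throw(3) @ H1 caught ⇒ 12
= 12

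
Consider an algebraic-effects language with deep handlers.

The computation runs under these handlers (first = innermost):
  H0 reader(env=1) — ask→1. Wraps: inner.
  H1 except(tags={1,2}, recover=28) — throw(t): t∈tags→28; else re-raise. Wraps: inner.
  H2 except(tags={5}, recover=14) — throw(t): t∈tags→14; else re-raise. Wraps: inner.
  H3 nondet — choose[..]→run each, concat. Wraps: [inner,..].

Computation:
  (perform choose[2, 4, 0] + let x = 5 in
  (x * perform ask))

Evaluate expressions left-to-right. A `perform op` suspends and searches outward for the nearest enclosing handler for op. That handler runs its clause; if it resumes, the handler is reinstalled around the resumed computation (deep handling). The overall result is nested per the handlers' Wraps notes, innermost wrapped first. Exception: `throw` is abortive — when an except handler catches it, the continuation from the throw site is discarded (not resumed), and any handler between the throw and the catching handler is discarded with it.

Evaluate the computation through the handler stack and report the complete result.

Answer: [7, 9, 5]

Working:
choose[2, 4, 0] @ H3
  branch[0] choose=2:
    ask @ H0 ⇒ 1
    H0 returns 7
    H1 returns 7
    H2 returns 7
    H3 returns [7]
  branch[1] choose=4:
    ask @ H0 ⇒ 1
    H0 returns 9
    H1 returns 9
    H2 returns 9
    H3 returns [9]
  branch[2] choose=0:
    ask @ H0 ⇒ 1
    H0 returns 5
    H1 returns 5
    H2 returns 5
    H3 returns [5]
= [7, 9, 5]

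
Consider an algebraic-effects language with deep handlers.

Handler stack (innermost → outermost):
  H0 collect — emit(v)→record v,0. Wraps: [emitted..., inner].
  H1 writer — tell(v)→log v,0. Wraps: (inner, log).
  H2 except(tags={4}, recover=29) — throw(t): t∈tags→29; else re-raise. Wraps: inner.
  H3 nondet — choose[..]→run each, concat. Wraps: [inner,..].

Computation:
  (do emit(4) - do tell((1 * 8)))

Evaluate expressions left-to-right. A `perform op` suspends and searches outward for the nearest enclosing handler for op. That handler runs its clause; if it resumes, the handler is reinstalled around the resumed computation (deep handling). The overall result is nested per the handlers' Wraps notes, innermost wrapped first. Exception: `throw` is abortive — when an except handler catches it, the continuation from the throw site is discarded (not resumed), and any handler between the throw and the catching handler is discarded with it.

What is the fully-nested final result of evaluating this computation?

Answer: [([4, 0], (8))]

Evaluation trace:
emit(4) @ H0 ⇒ out+=4
tell(8) @ H1 ⇒ log+=8
H0 returns [4, 0]
H1 returns ([4, 0], (8))
H2 returns ([4, 0], (8))
H3 returns [([4, 0], (8))]
= [([4, 0], (8))]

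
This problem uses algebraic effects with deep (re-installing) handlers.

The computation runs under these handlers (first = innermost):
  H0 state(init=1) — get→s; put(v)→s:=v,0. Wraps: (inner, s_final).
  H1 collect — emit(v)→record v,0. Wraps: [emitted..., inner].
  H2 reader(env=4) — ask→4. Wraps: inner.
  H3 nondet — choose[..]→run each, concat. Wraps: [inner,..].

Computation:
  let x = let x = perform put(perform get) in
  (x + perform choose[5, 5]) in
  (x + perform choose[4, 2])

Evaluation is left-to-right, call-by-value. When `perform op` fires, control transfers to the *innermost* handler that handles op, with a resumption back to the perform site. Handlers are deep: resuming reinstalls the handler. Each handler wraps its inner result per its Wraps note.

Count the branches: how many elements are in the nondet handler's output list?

Evaluation trace:
get @ H0 ⇒ 1
put(1) @ H0 ⇒ s:=1
choose[5, 5] @ H3
  branch[0] choose=5:
    choose[4, 2] @ H3
      branch[0] choose=4:
        H0 returns (9, 1)
        H1 returns [(9, 1)]
        H2 returns [(9, 1)]
        H3 returns [[(9, 1)]]
      branch[1] choose=2:
        H0 returns (7, 1)
        H1 returns [(7, 1)]
        H2 returns [(7, 1)]
        H3 returns [[(7, 1)]]
  branch[1] choose=5:
    choose[4, 2] @ H3
      branch[0] choose=4:
        H0 returns (9, 1)
        H1 returns [(9, 1)]
        H2 returns [(9, 1)]
        H3 returns [[(9, 1)]]
      branch[1] choose=2:
        H0 returns (7, 1)
        H1 returns [(7, 1)]
        H2 returns [(7, 1)]
        H3 returns [[(7, 1)]]
= [[(9, 1)], [(7, 1)], [(9, 1)], [(7, 1)]]

Answer: 4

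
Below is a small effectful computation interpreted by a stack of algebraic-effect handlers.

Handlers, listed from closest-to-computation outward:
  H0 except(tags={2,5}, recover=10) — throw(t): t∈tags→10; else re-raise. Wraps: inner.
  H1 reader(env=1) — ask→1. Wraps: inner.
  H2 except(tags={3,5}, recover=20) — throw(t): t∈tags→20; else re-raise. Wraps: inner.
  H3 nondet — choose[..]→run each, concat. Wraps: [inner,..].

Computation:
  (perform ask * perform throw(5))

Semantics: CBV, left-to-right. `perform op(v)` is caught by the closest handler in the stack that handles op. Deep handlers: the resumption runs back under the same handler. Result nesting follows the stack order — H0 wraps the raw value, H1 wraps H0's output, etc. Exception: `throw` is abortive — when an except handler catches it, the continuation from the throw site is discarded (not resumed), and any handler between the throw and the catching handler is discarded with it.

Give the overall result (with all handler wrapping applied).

Step-by-step:
ask @ H1 ⇒ 1
throw(5) @ H0 caught ⇒ 10
H1 returns 10
H2 returns 10
H3 returns [10]
= [10]

Answer: [10]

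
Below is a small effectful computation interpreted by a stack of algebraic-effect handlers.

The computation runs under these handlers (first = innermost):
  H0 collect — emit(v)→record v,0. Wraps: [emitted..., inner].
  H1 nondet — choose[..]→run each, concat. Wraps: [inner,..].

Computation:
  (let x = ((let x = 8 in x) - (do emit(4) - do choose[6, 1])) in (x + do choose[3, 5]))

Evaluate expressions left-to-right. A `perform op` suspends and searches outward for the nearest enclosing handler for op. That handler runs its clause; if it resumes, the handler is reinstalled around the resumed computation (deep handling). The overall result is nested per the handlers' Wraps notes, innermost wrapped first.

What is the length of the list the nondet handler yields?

Step-by-step:
emit(4) @ H0 ⇒ out+=4
choose[6, 1] @ H1
  branch[0] choose=6:
    choose[3, 5] @ H1
      branch[0] choose=3:
        H0 returns [4, 17]
        H1 returns [[4, 17]]
      branch[1] choose=5:
        H0 returns [4, 19]
        H1 returns [[4, 19]]
  branch[1] choose=1:
    choose[3, 5] @ H1
      branch[0] choose=3:
        H0 returns [4, 12]
        H1 returns [[4, 12]]
      branch[1] choose=5:
        H0 returns [4, 14]
        H1 returns [[4, 14]]
= [[4, 17], [4, 19], [4, 12], [4, 14]]

Answer: 4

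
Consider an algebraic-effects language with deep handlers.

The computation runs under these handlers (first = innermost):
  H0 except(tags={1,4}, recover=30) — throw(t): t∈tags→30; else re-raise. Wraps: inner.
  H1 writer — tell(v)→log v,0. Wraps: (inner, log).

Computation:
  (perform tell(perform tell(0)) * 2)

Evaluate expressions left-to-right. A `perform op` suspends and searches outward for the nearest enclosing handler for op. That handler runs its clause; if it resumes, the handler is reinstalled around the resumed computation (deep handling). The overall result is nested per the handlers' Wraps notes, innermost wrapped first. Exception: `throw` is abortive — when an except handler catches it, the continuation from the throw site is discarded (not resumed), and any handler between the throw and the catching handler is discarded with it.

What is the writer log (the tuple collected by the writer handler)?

Answer: (0, 0)

Working:
tell(0) @ H1 ⇒ log+=0
tell(0) @ H1 ⇒ log+=0
H0 returns 0
H1 returns (0, (0, 0))
= (0, (0, 0))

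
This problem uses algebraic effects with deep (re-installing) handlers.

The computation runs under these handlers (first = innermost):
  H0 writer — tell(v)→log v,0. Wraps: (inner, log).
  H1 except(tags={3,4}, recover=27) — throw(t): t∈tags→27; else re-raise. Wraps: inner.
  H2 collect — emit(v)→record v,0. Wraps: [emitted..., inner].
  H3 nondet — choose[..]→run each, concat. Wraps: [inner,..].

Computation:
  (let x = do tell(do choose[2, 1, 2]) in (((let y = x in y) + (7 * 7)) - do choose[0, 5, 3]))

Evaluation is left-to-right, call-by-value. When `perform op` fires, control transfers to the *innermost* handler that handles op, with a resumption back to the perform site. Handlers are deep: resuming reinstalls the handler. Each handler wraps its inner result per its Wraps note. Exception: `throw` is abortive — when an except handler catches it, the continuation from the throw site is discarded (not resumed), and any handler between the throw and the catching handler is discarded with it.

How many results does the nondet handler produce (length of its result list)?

Answer: 9

Evaluation trace:
choose[2, 1, 2] @ H3
  branch[0] choose=2:
    tell(2) @ H0 ⇒ log+=2
    choose[0, 5, 3] @ H3
      branch[0] choose=0:
        H0 returns (49, (2))
        H1 returns (49, (2))
        H2 returns [(49, (2))]
        H3 returns [[(49, (2))]]
      branch[1] choose=5:
        H0 returns (44, (2))
        H1 returns (44, (2))
        H2 returns [(44, (2))]
        H3 returns [[(44, (2))]]
      branch[2] choose=3:
        H0 returns (46, (2))
        H1 returns (46, (2))
        H2 returns [(46, (2))]
        H3 returns [[(46, (2))]]
  branch[1] choose=1:
    tell(1) @ H0 ⇒ log+=1
    choose[0, 5, 3] @ H3
      branch[0] choose=0:
        H0 returns (49, (1))
        H1 returns (49, (1))
        H2 returns [(49, (1))]
        H3 returns [[(49, (1))]]
      branch[1] choose=5:
        H0 returns (44, (1))
        H1 returns (44, (1))
        H2 returns [(44, (1))]
        H3 returns [[(44, (1))]]
      branch[2] choose=3:
        H0 returns (46, (1))
        H1 returns (46, (1))
        H2 returns [(46, (1))]
        H3 returns [[(46, (1))]]
  branch[2] choose=2:
    tell(2) @ H0 ⇒ log+=2
    choose[0, 5, 3] @ H3
      branch[0] choose=0:
        H0 returns (49, (2))
        H1 returns (49, (2))
        H2 returns [(49, (2))]
        H3 returns [[(49, (2))]]
      branch[1] choose=5:
        H0 returns (44, (2))
        H1 returns (44, (2))
        H2 returns [(44, (2))]
        H3 returns [[(44, (2))]]
      branch[2] choose=3:
        H0 returns (46, (2))
        H1 returns (46, (2))
        H2 returns [(46, (2))]
        H3 returns [[(46, (2))]]
= [[(49, (2))], [(44, (2))], [(46, (2))], [(49, (1))], [(44, (1))], [(46, (1))], [(49, (2))], [(44, (2))], [(46, (2))]]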